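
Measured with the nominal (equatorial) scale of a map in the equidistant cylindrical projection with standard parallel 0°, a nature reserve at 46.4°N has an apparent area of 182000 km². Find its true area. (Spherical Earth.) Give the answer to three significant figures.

126000 km²

In the plate carrée (x = Rλ, y = Rφ), meridians are true-scale (h = 1) and parallels are stretched by k = sec φ.
Areal scale = h·k = 1 × sec φ; at 46.4°, h = 1.000, k = 1.450, so h·k = 1.450.
True area = apparent / (areal scale) = 182000 / 1.450 ≈ 126000 km².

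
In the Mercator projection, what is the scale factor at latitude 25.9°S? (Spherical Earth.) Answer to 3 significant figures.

1.11

Mercator is conformal, so the point scale is isotropic: h = k = sec φ = 1/cos φ.
k = 1/cos 25.9° = 1/0.8996 = 1.112.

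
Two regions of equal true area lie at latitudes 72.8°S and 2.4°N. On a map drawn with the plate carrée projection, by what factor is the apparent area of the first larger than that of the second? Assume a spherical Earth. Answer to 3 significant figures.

3.38

In the plate carrée (x = Rλ, y = Rφ), meridians are true-scale (h = 1) and parallels are stretched by k = sec φ.
Areal scale at 72.8°: h·k = 1.000 × 3.382 = 3.382.
Areal scale at 2.4°: h·k = 1.000 × 1.001 = 1.001.
Ratio = 3.382/1.001 ≈ 3.38.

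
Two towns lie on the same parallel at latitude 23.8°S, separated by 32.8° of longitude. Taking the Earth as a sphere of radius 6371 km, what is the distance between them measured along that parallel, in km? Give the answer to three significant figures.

3340 km

Arc length along a parallel = R cos φ · Δλ (with Δλ in radians).
= 6371 × cos 23.8° × (32.8° × π/180) = 6371 × 0.9150 × 0.5725 ≈ 3340 km.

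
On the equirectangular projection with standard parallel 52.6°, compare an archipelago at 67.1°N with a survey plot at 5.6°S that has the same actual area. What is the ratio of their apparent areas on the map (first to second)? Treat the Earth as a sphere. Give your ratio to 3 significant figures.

2.56

With standard parallel φ₀ = 52.6°, the equirectangular projection gives x = Rλ cos φ₀, y = Rφ, so h = 1 and k = cos 52.6° / cos φ.
Areal scale at 67.1°: h·k = 1.000 × 1.561 = 1.561.
Areal scale at 5.6°: h·k = 1.000 × 0.6103 = 0.6103.
Ratio = 1.561/0.6103 ≈ 2.56.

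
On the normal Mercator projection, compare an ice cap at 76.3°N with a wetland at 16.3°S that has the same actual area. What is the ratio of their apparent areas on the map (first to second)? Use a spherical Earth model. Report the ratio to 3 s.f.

Mercator areal scale is sec²φ.
At 76.3°: sec²(76.3°) = 1/0.2368² = 17.83.
At 16.3°: sec²(16.3°) = 1/0.9598² = 1.086.
Ratio = 17.83/1.086 = cos²(16.3°)/cos²(76.3°) ≈ 16.4.

16.4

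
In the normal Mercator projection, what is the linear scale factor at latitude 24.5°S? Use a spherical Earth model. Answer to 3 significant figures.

1.10

The Mercator projection is conformal; its linear scale factor is the same in every direction and equals sec φ = 1/cos φ.
k = 1/cos 24.5° = 1/0.9100 = 1.099.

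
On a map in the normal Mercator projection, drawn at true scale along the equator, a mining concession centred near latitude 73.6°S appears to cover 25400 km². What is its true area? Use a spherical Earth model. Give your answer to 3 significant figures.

The Mercator projection is conformal; its linear scale factor is the same in every direction and equals sec φ = 1/cos φ.
Areal scale = k² = sec²φ = 1/cos²(73.6°) = 1/0.2823² = 12.54.
True area = apparent / (areal scale) = 25400 / 12.54 ≈ 2020 km².

2020 km²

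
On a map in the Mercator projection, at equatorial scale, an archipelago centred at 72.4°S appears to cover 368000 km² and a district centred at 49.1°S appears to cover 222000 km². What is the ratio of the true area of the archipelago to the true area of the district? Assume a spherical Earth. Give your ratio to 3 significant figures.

Since Mercator area scale is 1/cos²φ, the true area equals the apparent area multiplied by cos²φ.
True area of archipelago: 368000 × cos²(72.4°) = 368000 × 0.09143 = 33650 km².
True area of district: 222000 × cos²(49.1°) = 222000 × 0.4287 = 95170 km².
Ratio = 33650 / 95170 ≈ 0.354.

0.354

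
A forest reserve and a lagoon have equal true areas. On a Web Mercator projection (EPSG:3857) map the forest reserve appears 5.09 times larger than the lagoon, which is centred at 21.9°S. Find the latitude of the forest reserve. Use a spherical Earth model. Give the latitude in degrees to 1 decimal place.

65.7°

Mercator areal scale is sec²φ, so apparent-area ratio = sec²φ₁ / sec²φ₂ = cos²φ₂ / cos²φ₁.
cos²φ₂ / cos²φ₁ = 5.09  ⇒  cos φ₁ = cos 21.9° / √5.09 = 0.9278/2.256 = 0.4113.
φ₁ = arccos(0.4113) ≈ 65.7°.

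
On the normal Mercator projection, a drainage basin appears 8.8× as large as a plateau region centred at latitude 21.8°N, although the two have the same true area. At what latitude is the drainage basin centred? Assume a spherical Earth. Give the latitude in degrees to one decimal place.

71.8°

For equal true areas on Mercator, apparent areas scale as sec²φ, so the ratio is cos²φ₂ / cos²φ₁.
cos²φ₂ / cos²φ₁ = 8.8  ⇒  cos φ₁ = cos 21.8° / √8.8 = 0.9285/2.966 = 0.3130.
φ₁ = arccos(0.3130) ≈ 71.8°.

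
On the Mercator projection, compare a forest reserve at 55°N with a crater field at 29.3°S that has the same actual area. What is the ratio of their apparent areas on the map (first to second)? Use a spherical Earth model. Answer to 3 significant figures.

On Mercator, area is exaggerated by sec²φ = 1/cos²φ.
At 55°: sec²(55°) = 1/0.5736² = 3.040.
At 29.3°: sec²(29.3°) = 1/0.8721² = 1.315.
Ratio = 3.040/1.315 = cos²(29.3°)/cos²(55°) ≈ 2.31.

2.31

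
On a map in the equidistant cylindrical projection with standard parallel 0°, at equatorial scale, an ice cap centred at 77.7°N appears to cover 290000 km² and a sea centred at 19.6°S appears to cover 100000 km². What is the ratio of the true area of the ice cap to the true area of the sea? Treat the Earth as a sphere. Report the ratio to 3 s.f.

0.656

Plate carrée has h = 1 and k = sec φ, giving areal scale sec φ; true area = (apparent area) · cos φ.
True area of ice cap: 290000 × cos(77.7°) = 290000 × 0.2130 = 61780 km².
True area of sea: 100000 × cos(19.6°) = 100000 × 0.9421 = 94210 km².
Ratio = 61780 / 94210 ≈ 0.656.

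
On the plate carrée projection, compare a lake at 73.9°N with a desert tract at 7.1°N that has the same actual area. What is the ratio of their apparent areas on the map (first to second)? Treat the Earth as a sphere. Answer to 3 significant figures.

For the equirectangular projection with φ₀ = 0 (plate carrée), h = 1 along meridians and k = sec φ along parallels.
Areal scale at 73.9°: h·k = 1.000 × 3.606 = 3.606.
Areal scale at 7.1°: h·k = 1.000 × 1.008 = 1.008.
Ratio = 3.606/1.008 ≈ 3.58.

3.58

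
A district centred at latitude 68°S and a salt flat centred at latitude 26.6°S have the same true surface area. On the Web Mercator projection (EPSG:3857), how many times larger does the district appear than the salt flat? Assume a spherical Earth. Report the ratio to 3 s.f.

5.70

Mercator is conformal with k = sec φ, so areal scale = k² = sec²φ.
At 68°: sec²(68°) = 1/0.3746² = 7.126.
At 26.6°: sec²(26.6°) = 1/0.8942² = 1.251.
Ratio = 7.126/1.251 = cos²(26.6°)/cos²(68°) ≈ 5.70.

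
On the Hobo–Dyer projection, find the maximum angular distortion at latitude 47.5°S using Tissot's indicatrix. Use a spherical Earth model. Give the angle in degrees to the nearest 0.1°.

Hobo–Dyer is a cylindrical equal-area projection with standard parallels at ±37.5°. Cylindrical equal-area (φ₀ = 37.5°): h = cos φ / cos 37.5° along meridians, k = cos 37.5° / cos φ along parallels; h·k = 1.
At 47.5°: h = 0.8516, k = 1.174; principal scales a = 1.174, b = 0.8516.
sin(ω/2) = (a − b)/(a + b) = 0.3227/2.026 = 0.1593, so ω = 2 arcsin(0.1593) ≈ 18.3°.

18.3°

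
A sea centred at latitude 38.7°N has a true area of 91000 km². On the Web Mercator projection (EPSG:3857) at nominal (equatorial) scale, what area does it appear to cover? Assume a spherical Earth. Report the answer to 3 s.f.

149000 km²

Mercator is conformal, so the point scale is isotropic: h = k = sec φ = 1/cos φ.
Areal scale = k² = sec²φ = 1/cos²(38.7°) = 1/0.7804² = 1.642.
Apparent area = 91000 × 1.642 ≈ 149000 km².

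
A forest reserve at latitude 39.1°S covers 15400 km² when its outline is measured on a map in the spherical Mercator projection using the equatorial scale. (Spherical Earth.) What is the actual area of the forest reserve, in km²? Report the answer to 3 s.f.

For Mercator, h = k = sec φ (a conformal cylindrical projection has a single point scale, 1/cos φ).
Areal scale = k² = sec²φ = 1/cos²(39.1°) = 1/0.7760² = 1.660.
True area = apparent / (areal scale) = 15400 / 1.660 ≈ 9270 km².

9270 km²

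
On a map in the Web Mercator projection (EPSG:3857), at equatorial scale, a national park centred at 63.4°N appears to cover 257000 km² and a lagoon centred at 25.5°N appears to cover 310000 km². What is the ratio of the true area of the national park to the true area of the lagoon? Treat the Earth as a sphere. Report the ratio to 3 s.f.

0.204

On Mercator the areal scale is sec²φ, so true area = apparent × cos²φ.
True area of national park: 257000 × cos²(63.4°) = 257000 × 0.2005 = 51530 km².
True area of lagoon: 310000 × cos²(25.5°) = 310000 × 0.8147 = 252500 km².
Ratio = 51530 / 252500 ≈ 0.204.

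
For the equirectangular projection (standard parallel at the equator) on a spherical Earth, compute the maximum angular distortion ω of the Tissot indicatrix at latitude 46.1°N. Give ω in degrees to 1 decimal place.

Plate carrée maps x = Rλ, y = Rφ. The meridian scale is h = 1 and the parallel scale is k = 1/cos φ = sec φ.
At 46.1°: h = 1.000, k = 1.442; principal scales a = 1.442, b = 1.000.
sin(ω/2) = (a − b)/(a + b) = 0.4422/2.442 = 0.1811, so ω = 2 arcsin(0.1811) ≈ 20.9°.

20.9°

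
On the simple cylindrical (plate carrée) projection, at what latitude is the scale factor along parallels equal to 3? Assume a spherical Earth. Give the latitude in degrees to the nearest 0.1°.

Plate carrée: h = 1, k = sec φ along parallels.
sec φ = 3  ⇒  cos φ = 0.3333  ⇒  φ ≈ 70.5°.

70.5°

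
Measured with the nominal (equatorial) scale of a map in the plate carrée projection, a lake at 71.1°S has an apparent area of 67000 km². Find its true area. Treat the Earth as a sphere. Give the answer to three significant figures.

21700 km²

For the equirectangular projection with φ₀ = 0 (plate carrée), h = 1 along meridians and k = sec φ along parallels.
Areal scale = h·k = 1 × sec φ; at 71.1°, h = 1.000, k = 3.087, so h·k = 3.087.
True area = apparent / (areal scale) = 67000 / 3.087 ≈ 21700 km².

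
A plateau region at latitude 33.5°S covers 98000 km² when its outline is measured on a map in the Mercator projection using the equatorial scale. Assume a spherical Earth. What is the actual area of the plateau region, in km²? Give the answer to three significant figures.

For Mercator, h = k = sec φ (a conformal cylindrical projection has a single point scale, 1/cos φ).
Areal scale = k² = sec²φ = 1/cos²(33.5°) = 1/0.8339² = 1.438.
True area = apparent / (areal scale) = 98000 / 1.438 ≈ 68100 km².

68100 km²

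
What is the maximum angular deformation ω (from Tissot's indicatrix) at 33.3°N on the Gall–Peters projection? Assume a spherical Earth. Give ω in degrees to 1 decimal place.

The Gall–Peters projection is cylindrical equal-area with φ₀ = 45°. A cylindrical equal-area projection with standard parallel φ₀ has meridian scale h = cos φ / cos φ₀ and parallel scale k = cos φ₀ / cos φ (so areas are preserved, h·k = 1).
At 33.3°: h = 1.182, k = 0.8460; principal scales a = 1.182, b = 0.8460.
sin(ω/2) = (a − b)/(a + b) = 0.3360/2.028 = 0.1657, so ω = 2 arcsin(0.1657) ≈ 19.1°.

19.1°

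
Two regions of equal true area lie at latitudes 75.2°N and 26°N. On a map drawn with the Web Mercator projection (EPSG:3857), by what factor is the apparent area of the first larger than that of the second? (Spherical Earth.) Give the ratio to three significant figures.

Mercator areal scale is sec²φ.
At 75.2°: sec²(75.2°) = 1/0.2554² = 15.33.
At 26°: sec²(26°) = 1/0.8988² = 1.238.
Ratio = 15.33/1.238 = cos²(26°)/cos²(75.2°) ≈ 12.4.

12.4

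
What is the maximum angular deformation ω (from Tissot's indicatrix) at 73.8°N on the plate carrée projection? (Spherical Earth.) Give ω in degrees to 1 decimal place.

68.6°

Plate carrée maps x = Rλ, y = Rφ. The meridian scale is h = 1 and the parallel scale is k = 1/cos φ = sec φ.
At 73.8°: h = 1.000, k = 3.584; principal scales a = 3.584, b = 1.000.
sin(ω/2) = (a − b)/(a + b) = 2.584/4.584 = 0.5637, so ω = 2 arcsin(0.5637) ≈ 68.6°.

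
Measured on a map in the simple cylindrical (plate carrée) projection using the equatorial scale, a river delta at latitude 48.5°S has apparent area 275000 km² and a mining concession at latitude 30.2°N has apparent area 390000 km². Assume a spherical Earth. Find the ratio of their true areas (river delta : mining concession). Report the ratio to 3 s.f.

On the plate carrée, areal scale = h·k = 1 × sec φ, so true area = apparent × cos φ.
True area of river delta: 275000 × cos(48.5°) = 275000 × 0.6626 = 182200 km².
True area of mining concession: 390000 × cos(30.2°) = 390000 × 0.8643 = 337100 km².
Ratio = 182200 / 337100 ≈ 0.541.

0.541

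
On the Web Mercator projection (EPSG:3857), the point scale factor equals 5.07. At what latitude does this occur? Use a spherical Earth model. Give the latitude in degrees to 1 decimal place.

78.6°

Mercator scale is k = sec φ = 1/cos φ.
1/cos φ = 5.07  ⇒  cos φ = 0.1972  ⇒  φ = arccos(0.1972) ≈ 78.6°.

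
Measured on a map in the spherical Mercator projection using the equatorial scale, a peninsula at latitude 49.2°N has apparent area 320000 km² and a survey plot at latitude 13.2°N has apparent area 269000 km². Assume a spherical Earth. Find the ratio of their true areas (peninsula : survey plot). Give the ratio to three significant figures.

On Mercator the areal scale is sec²φ, so true area = apparent × cos²φ.
True area of peninsula: 320000 × cos²(49.2°) = 320000 × 0.4270 = 136600 km².
True area of survey plot: 269000 × cos²(13.2°) = 269000 × 0.9479 = 255000 km².
Ratio = 136600 / 255000 ≈ 0.536.

0.536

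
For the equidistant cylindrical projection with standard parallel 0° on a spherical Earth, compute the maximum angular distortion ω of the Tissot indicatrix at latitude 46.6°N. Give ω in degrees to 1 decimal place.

21.4°

In the plate carrée (x = Rλ, y = Rφ), meridians are true-scale (h = 1) and parallels are stretched by k = sec φ.
At 46.6°: h = 1.000, k = 1.455; principal scales a = 1.455, b = 1.000.
sin(ω/2) = (a − b)/(a + b) = 0.4554/2.455 = 0.1855, so ω = 2 arcsin(0.1855) ≈ 21.4°.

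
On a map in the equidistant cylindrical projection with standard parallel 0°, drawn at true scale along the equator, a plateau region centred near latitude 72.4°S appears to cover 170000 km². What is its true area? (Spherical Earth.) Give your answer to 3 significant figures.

51400 km²

For the equirectangular projection with φ₀ = 0 (plate carrée), h = 1 along meridians and k = sec φ along parallels.
Areal scale = h·k = 1 × sec φ; at 72.4°, h = 1.000, k = 3.307, so h·k = 3.307.
True area = apparent / (areal scale) = 170000 / 3.307 ≈ 51400 km².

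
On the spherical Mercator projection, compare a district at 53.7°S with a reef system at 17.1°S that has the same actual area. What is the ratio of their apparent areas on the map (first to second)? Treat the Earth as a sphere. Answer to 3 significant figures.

2.61

On Mercator, area is exaggerated by sec²φ = 1/cos²φ.
At 53.7°: sec²(53.7°) = 1/0.5920² = 2.853.
At 17.1°: sec²(17.1°) = 1/0.9558² = 1.095.
Ratio = 2.853/1.095 = cos²(17.1°)/cos²(53.7°) ≈ 2.61.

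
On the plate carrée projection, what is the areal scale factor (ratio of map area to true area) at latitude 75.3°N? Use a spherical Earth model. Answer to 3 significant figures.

Plate carrée maps x = Rλ, y = Rφ. The meridian scale is h = 1 and the parallel scale is k = 1/cos φ = sec φ.
Areal scale = h·k = 1 × sec φ; at 75.3°, h = 1.000, k = 3.941, so h·k = 3.941.

3.94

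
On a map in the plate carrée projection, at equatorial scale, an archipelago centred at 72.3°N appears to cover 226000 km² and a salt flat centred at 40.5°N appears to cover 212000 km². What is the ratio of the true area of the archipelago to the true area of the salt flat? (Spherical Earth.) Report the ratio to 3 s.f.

Plate carrée has h = 1 and k = sec φ, giving areal scale sec φ; true area = (apparent area) · cos φ.
True area of archipelago: 226000 × cos(72.3°) = 226000 × 0.3040 = 68710 km².
True area of salt flat: 212000 × cos(40.5°) = 212000 × 0.7604 = 161200 km².
Ratio = 68710 / 161200 ≈ 0.426.

0.426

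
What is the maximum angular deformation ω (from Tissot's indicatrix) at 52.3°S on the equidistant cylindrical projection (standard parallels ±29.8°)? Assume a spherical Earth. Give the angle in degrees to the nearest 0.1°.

19.9°

With standard parallel φ₀ = 29.8°, the equirectangular projection gives x = Rλ cos φ₀, y = Rφ, so h = 1 and k = cos 29.8° / cos φ.
At 52.3°: h = 1.000, k = 1.419; principal scales a = 1.419, b = 1.000.
sin(ω/2) = (a − b)/(a + b) = 0.4190/2.419 = 0.1732, so ω = 2 arcsin(0.1732) ≈ 19.9°.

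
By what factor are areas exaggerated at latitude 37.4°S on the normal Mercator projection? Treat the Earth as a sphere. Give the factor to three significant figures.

For Mercator, h = k = sec φ (a conformal cylindrical projection has a single point scale, 1/cos φ).
Areal scale = k² = sec²φ = 1/cos²(37.4°) = 1/0.7944² = 1.585.

1.58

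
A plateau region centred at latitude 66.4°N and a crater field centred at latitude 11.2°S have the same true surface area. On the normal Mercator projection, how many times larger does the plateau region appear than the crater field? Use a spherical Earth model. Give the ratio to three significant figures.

Mercator areal scale is sec²φ.
At 66.4°: sec²(66.4°) = 1/0.4003² = 6.239.
At 11.2°: sec²(11.2°) = 1/0.9810² = 1.039.
Ratio = 6.239/1.039 = cos²(11.2°)/cos²(66.4°) ≈ 6.00.

6.00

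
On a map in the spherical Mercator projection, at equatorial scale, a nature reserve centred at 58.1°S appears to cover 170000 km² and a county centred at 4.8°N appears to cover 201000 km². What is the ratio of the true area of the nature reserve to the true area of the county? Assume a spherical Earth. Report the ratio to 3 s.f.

0.238

Since Mercator area scale is 1/cos²φ, the true area equals the apparent area multiplied by cos²φ.
True area of nature reserve: 170000 × cos²(58.1°) = 170000 × 0.2792 = 47470 km².
True area of county: 201000 × cos²(4.8°) = 201000 × 0.9930 = 199600 km².
Ratio = 47470 / 199600 ≈ 0.238.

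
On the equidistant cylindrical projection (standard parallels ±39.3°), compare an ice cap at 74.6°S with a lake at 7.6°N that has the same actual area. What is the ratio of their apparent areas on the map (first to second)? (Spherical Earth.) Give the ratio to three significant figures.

In the equirectangular projection with standard parallel φ₀ = 39.3° (x = Rλ cos φ₀, y = Rφ), meridians are true-scale (h = 1) and the parallel scale is k = cos φ₀ / cos φ.
Areal scale at 74.6°: h·k = 1.000 × 2.914 = 2.914.
Areal scale at 7.6°: h·k = 1.000 × 0.7807 = 0.7807.
Ratio = 2.914/0.7807 ≈ 3.73.

3.73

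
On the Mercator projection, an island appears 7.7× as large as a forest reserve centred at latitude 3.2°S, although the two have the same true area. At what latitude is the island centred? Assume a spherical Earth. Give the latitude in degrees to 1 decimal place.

68.9°

Mercator areal scale is sec²φ, so apparent-area ratio = sec²φ₁ / sec²φ₂ = cos²φ₂ / cos²φ₁.
cos²φ₂ / cos²φ₁ = 7.7  ⇒  cos φ₁ = cos 3.2° / √7.7 = 0.9984/2.775 = 0.3598.
φ₁ = arccos(0.3598) ≈ 68.9°.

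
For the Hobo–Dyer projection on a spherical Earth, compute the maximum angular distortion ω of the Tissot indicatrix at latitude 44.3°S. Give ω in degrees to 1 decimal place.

Hobo–Dyer is a cylindrical equal-area projection with standard parallels at ±37.5°. For cylindrical equal-area with standard parallel φ₀, h = cos φ / cos φ₀ and k = cos φ₀ / cos φ, so h·k = 1.
At 44.3°: h = 0.9021, k = 1.109; principal scales a = 1.109, b = 0.9021.
sin(ω/2) = (a − b)/(a + b) = 0.2064/2.011 = 0.1027, so ω = 2 arcsin(0.1027) ≈ 11.8°.

11.8°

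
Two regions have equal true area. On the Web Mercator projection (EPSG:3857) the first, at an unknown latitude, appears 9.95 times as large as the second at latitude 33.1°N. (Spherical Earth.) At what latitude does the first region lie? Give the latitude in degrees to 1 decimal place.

Mercator areal scale is sec²φ, so apparent-area ratio = sec²φ₁ / sec²φ₂ = cos²φ₂ / cos²φ₁.
cos²φ₂ / cos²φ₁ = 9.95  ⇒  cos φ₁ = cos 33.1° / √9.95 = 0.8377/3.154 = 0.2656.
φ₁ = arccos(0.2656) ≈ 74.6°.

74.6°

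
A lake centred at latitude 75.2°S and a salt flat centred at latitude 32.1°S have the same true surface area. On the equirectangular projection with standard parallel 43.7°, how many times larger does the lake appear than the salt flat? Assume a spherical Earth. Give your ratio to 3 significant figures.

3.32

With standard parallel φ₀ = 43.7°, the equirectangular projection gives x = Rλ cos φ₀, y = Rφ, so h = 1 and k = cos 43.7° / cos φ.
Areal scale at 75.2°: h·k = 1.000 × 2.830 = 2.830.
Areal scale at 32.1°: h·k = 1.000 × 0.8534 = 0.8534.
Ratio = 2.830/0.8534 ≈ 3.32.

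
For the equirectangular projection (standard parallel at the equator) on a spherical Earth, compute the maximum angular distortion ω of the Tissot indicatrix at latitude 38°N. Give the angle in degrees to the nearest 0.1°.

13.6°

In the plate carrée (x = Rλ, y = Rφ), meridians are true-scale (h = 1) and parallels are stretched by k = sec φ.
At 38°: h = 1.000, k = 1.269; principal scales a = 1.269, b = 1.000.
sin(ω/2) = (a − b)/(a + b) = 0.2690/2.269 = 0.1186, so ω = 2 arcsin(0.1186) ≈ 13.6°.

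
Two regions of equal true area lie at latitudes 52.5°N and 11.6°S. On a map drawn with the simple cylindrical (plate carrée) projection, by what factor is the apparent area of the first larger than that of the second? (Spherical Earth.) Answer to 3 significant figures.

1.61

In the plate carrée (x = Rλ, y = Rφ), meridians are true-scale (h = 1) and parallels are stretched by k = sec φ.
Areal scale at 52.5°: h·k = 1.000 × 1.643 = 1.643.
Areal scale at 11.6°: h·k = 1.000 × 1.021 = 1.021.
Ratio = 1.643/1.021 ≈ 1.61.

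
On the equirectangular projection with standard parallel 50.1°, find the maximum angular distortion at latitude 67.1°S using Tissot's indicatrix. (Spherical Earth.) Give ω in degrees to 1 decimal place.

28.3°

The equidistant cylindrical projection with φ₀ = 50.1° has h = 1 (meridians true) and k = cos φ₀ / cos φ along parallels.
At 67.1°: h = 1.000, k = 1.648; principal scales a = 1.648, b = 1.000.
sin(ω/2) = (a − b)/(a + b) = 0.6484/2.648 = 0.2448, so ω = 2 arcsin(0.2448) ≈ 28.3°.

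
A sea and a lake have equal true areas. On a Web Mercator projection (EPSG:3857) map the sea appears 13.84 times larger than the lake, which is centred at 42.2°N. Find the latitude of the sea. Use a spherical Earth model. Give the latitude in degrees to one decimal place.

78.5°

For equal true areas on Mercator, apparent areas scale as sec²φ, so the ratio is cos²φ₂ / cos²φ₁.
cos²φ₂ / cos²φ₁ = 13.84  ⇒  cos φ₁ = cos 42.2° / √13.84 = 0.7408/3.720 = 0.1991.
φ₁ = arccos(0.1991) ≈ 78.5°.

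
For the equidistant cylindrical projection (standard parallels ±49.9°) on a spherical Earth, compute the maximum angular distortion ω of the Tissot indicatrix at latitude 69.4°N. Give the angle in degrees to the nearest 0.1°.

34.1°

In the equirectangular projection with standard parallel φ₀ = 49.9° (x = Rλ cos φ₀, y = Rφ), meridians are true-scale (h = 1) and the parallel scale is k = cos φ₀ / cos φ.
At 69.4°: h = 1.000, k = 1.831; principal scales a = 1.831, b = 1.000.
sin(ω/2) = (a − b)/(a + b) = 0.8307/2.831 = 0.2935, so ω = 2 arcsin(0.2935) ≈ 34.1°.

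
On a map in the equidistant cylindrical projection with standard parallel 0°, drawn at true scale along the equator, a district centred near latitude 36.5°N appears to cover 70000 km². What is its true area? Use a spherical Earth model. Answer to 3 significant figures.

For the equirectangular projection with φ₀ = 0 (plate carrée), h = 1 along meridians and k = sec φ along parallels.
Areal scale = h·k = 1 × sec φ; at 36.5°, h = 1.000, k = 1.244, so h·k = 1.244.
True area = apparent / (areal scale) = 70000 / 1.244 ≈ 56300 km².

56300 km²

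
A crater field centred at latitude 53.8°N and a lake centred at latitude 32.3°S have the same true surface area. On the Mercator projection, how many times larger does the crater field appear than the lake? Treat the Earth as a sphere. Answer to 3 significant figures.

Mercator areal scale is sec²φ.
At 53.8°: sec²(53.8°) = 1/0.5906² = 2.867.
At 32.3°: sec²(32.3°) = 1/0.8453² = 1.400.
Ratio = 2.867/1.400 = cos²(32.3°)/cos²(53.8°) ≈ 2.05.

2.05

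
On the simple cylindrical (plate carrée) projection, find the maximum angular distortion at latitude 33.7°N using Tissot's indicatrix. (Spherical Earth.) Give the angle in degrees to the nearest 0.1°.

10.5°

In the plate carrée (x = Rλ, y = Rφ), meridians are true-scale (h = 1) and parallels are stretched by k = sec φ.
At 33.7°: h = 1.000, k = 1.202; principal scales a = 1.202, b = 1.000.
sin(ω/2) = (a − b)/(a + b) = 0.2020/2.202 = 0.09173, so ω = 2 arcsin(0.09173) ≈ 10.5°.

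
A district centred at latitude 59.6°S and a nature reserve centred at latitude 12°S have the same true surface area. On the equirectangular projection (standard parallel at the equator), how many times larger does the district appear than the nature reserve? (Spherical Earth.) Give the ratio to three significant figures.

1.93

Plate carrée maps x = Rλ, y = Rφ. The meridian scale is h = 1 and the parallel scale is k = 1/cos φ = sec φ.
Areal scale at 59.6°: h·k = 1.000 × 1.976 = 1.976.
Areal scale at 12°: h·k = 1.000 × 1.022 = 1.022.
Ratio = 1.976/1.022 ≈ 1.93.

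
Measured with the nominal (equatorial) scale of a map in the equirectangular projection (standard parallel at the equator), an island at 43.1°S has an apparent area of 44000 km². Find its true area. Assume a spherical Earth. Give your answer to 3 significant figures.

Plate carrée maps x = Rλ, y = Rφ. The meridian scale is h = 1 and the parallel scale is k = 1/cos φ = sec φ.
Areal scale = h·k = 1 × sec φ; at 43.1°, h = 1.000, k = 1.370, so h·k = 1.370.
True area = apparent / (areal scale) = 44000 / 1.370 ≈ 32100 km².

32100 km²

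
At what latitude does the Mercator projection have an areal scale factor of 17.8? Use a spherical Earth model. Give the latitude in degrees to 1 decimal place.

Mercator areal scale is sec²φ.
sec²φ = 17.8  ⇒  cos²φ = 0.05618  ⇒  cos φ = 0.2370.
φ = arccos(0.2370) ≈ 76.3°.

76.3°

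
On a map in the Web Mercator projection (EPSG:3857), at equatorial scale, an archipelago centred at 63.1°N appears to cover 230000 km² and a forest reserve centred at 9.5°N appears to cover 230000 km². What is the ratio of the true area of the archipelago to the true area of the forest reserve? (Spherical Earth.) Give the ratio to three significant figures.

0.210

Mercator's areal exaggeration is sec²φ; hence true area = (apparent area) · cos²φ.
True area of archipelago: 230000 × cos²(63.1°) = 230000 × 0.2047 = 47080 km².
True area of forest reserve: 230000 × cos²(9.5°) = 230000 × 0.9728 = 223700 km².
Ratio = 47080 / 223700 ≈ 0.210.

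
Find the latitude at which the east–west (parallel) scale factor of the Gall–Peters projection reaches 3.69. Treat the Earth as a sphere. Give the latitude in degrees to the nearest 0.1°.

79.0°

The Gall–Peters projection is cylindrical equal-area with φ₀ = 45°. For cylindrical equal-area with standard parallel φ₀, h = cos φ / cos φ₀ and k = cos φ₀ / cos φ, so h·k = 1.
k = cos φ₀ / cos φ = 3.69  ⇒  cos φ = cos 45° / 3.69 = 0.1916.
φ = arccos(0.1916) ≈ 79.0°.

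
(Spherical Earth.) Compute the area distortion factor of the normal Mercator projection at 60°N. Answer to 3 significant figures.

Mercator is conformal, so the point scale is isotropic: h = k = sec φ = 1/cos φ.
Areal scale = k² = sec²φ = 1/cos²(60°) = 1/0.5000² = 4.000.

4.00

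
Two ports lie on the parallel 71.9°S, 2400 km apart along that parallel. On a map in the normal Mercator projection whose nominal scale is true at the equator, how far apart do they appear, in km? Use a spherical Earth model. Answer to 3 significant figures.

For Mercator, h = k = sec φ (a conformal cylindrical projection has a single point scale, 1/cos φ).
Along the parallel, k = sec 71.9° = 1/0.3107 = 3.219.
Map distance = 2400 × 3.219 ≈ 7730 km.

7730 km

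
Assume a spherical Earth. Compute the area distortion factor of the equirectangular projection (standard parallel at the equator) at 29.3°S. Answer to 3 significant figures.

1.15

For the equirectangular projection with φ₀ = 0 (plate carrée), h = 1 along meridians and k = sec φ along parallels.
Areal scale = h·k = 1 × sec φ; at 29.3°, h = 1.000, k = 1.147, so h·k = 1.147.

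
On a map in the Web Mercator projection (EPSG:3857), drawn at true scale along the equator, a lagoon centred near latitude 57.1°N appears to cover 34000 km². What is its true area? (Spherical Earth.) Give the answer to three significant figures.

For Mercator, h = k = sec φ (a conformal cylindrical projection has a single point scale, 1/cos φ).
Areal scale = k² = sec²φ = 1/cos²(57.1°) = 1/0.5432² = 3.389.
True area = apparent / (areal scale) = 34000 / 3.389 ≈ 10000 km².

10000 km²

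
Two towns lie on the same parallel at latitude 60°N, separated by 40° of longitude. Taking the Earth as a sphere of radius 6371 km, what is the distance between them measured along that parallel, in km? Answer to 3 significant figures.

2220 km

Arc length along a parallel = R cos φ · Δλ (with Δλ in radians).
= 6371 × cos 60° × (40° × π/180) = 6371 × 0.5000 × 0.6981 ≈ 2220 km.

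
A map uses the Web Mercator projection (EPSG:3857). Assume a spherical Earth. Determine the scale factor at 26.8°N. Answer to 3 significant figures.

1.12

Mercator is conformal, so the point scale is isotropic: h = k = sec φ = 1/cos φ.
k = 1/cos 26.8° = 1/0.8926 = 1.120.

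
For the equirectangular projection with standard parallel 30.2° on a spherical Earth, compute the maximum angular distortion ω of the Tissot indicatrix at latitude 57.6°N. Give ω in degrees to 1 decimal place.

27.1°

In the equirectangular projection with standard parallel φ₀ = 30.2° (x = Rλ cos φ₀, y = Rφ), meridians are true-scale (h = 1) and the parallel scale is k = cos φ₀ / cos φ.
At 57.6°: h = 1.000, k = 1.613; principal scales a = 1.613, b = 1.000.
sin(ω/2) = (a − b)/(a + b) = 0.6130/2.613 = 0.2346, so ω = 2 arcsin(0.2346) ≈ 27.1°.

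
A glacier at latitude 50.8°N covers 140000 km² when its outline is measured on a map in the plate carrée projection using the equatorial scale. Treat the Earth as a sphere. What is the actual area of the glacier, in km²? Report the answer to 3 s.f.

88500 km²

In the plate carrée (x = Rλ, y = Rφ), meridians are true-scale (h = 1) and parallels are stretched by k = sec φ.
Areal scale = h·k = 1 × sec φ; at 50.8°, h = 1.000, k = 1.582, so h·k = 1.582.
True area = apparent / (areal scale) = 140000 / 1.582 ≈ 88500 km².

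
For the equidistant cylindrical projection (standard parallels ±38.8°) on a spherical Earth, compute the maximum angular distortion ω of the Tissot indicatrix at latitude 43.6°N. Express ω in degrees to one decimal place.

With standard parallel φ₀ = 38.8°, the equirectangular projection gives x = Rλ cos φ₀, y = Rφ, so h = 1 and k = cos 38.8° / cos φ.
At 43.6°: h = 1.000, k = 1.076; principal scales a = 1.076, b = 1.000.
sin(ω/2) = (a − b)/(a + b) = 0.07618/2.076 = 0.03669, so ω = 2 arcsin(0.03669) ≈ 4.2°.

4.2°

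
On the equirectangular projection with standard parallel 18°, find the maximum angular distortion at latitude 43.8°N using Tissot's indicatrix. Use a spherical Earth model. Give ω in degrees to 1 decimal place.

15.8°

The equidistant cylindrical projection with φ₀ = 18° has h = 1 (meridians true) and k = cos φ₀ / cos φ along parallels.
At 43.8°: h = 1.000, k = 1.318; principal scales a = 1.318, b = 1.000.
sin(ω/2) = (a − b)/(a + b) = 0.3177/2.318 = 0.1371, so ω = 2 arcsin(0.1371) ≈ 15.8°.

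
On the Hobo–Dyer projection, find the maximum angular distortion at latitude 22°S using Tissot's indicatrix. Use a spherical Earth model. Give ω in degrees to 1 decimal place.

17.8°

Hobo–Dyer is a cylindrical equal-area projection with standard parallels at ±37.5°. Cylindrical equal-area (φ₀ = 37.5°): h = cos φ / cos 37.5° along meridians, k = cos 37.5° / cos φ along parallels; h·k = 1.
At 22°: h = 1.169, k = 0.8557; principal scales a = 1.169, b = 0.8557.
sin(ω/2) = (a − b)/(a + b) = 0.3130/2.024 = 0.1546, so ω = 2 arcsin(0.1546) ≈ 17.8°.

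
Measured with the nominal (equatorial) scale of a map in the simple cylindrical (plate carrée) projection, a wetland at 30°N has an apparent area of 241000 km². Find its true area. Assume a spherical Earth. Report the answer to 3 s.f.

209000 km²

For the equirectangular projection with φ₀ = 0 (plate carrée), h = 1 along meridians and k = sec φ along parallels.
Areal scale = h·k = 1 × sec φ; at 30°, h = 1.000, k = 1.155, so h·k = 1.155.
True area = apparent / (areal scale) = 241000 / 1.155 ≈ 209000 km².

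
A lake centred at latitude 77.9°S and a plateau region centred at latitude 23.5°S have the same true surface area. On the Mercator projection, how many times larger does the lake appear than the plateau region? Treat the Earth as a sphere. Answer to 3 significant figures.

On Mercator, area is exaggerated by sec²φ = 1/cos²φ.
At 77.9°: sec²(77.9°) = 1/0.2096² = 22.76.
At 23.5°: sec²(23.5°) = 1/0.9171² = 1.189.
Ratio = 22.76/1.189 = cos²(23.5°)/cos²(77.9°) ≈ 19.1.

19.1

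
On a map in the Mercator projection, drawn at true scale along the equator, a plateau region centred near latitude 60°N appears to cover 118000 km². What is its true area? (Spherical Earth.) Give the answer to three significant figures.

For Mercator, h = k = sec φ (a conformal cylindrical projection has a single point scale, 1/cos φ).
Areal scale = k² = sec²φ = 1/cos²(60°) = 1/0.5000² = 4.000.
True area = apparent / (areal scale) = 118000 / 4.000 ≈ 29500 km².

29500 km²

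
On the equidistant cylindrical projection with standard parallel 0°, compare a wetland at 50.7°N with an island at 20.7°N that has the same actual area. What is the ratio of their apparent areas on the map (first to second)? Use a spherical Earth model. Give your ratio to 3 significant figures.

1.48

In the plate carrée (x = Rλ, y = Rφ), meridians are true-scale (h = 1) and parallels are stretched by k = sec φ.
Areal scale at 50.7°: h·k = 1.000 × 1.579 = 1.579.
Areal scale at 20.7°: h·k = 1.000 × 1.069 = 1.069.
Ratio = 1.579/1.069 ≈ 1.48.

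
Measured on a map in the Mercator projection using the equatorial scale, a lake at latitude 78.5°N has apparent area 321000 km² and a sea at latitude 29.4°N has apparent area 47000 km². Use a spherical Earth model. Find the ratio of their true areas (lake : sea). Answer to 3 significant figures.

Since Mercator area scale is 1/cos²φ, the true area equals the apparent area multiplied by cos²φ.
True area of lake: 321000 × cos²(78.5°) = 321000 × 0.03975 = 12760 km².
True area of sea: 47000 × cos²(29.4°) = 47000 × 0.7590 = 35670 km².
Ratio = 12760 / 35670 ≈ 0.358.

0.358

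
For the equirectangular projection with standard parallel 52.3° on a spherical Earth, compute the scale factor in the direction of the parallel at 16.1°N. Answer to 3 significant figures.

The equidistant cylindrical projection with φ₀ = 52.3° has h = 1 (meridians true) and k = cos φ₀ / cos φ along parallels.
k = cos 52.3° / cos 16.1° = 0.6115/0.9608 = 0.6365.

0.636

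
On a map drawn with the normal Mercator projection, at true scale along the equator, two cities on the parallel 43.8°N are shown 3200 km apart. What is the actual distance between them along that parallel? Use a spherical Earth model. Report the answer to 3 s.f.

Mercator is conformal, so the point scale is isotropic: h = k = sec φ = 1/cos φ.
Along the parallel at 43.8°, map distances are exaggerated by k = sec 43.8° = 1.386.
True distance = 3200 / 1.386 = 3200 × cos 43.8° ≈ 2310 km.

2310 km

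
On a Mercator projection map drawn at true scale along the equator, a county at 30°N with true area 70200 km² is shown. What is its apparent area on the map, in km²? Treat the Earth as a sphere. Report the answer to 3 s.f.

93600 km²

The Mercator projection is conformal; its linear scale factor is the same in every direction and equals sec φ = 1/cos φ.
Areal scale = k² = sec²φ = 1/cos²(30°) = 1/0.8660² = 1.333.
Apparent area = 70200 × 1.333 ≈ 93600 km².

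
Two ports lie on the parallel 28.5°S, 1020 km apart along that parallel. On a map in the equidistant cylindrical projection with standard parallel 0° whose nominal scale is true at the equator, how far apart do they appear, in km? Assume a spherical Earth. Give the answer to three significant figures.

Plate carrée maps x = Rλ, y = Rφ. The meridian scale is h = 1 and the parallel scale is k = 1/cos φ = sec φ.
Along the parallel, k = sec 28.5° = 1/0.8788 = 1.138.
Map distance = 1020 × 1.138 ≈ 1160 km.

1160 km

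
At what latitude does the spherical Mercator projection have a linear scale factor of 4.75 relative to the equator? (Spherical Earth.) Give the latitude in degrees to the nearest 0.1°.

Mercator scale is k = sec φ = 1/cos φ.
1/cos φ = 4.75  ⇒  cos φ = 0.2105  ⇒  φ = arccos(0.2105) ≈ 77.8°.

77.8°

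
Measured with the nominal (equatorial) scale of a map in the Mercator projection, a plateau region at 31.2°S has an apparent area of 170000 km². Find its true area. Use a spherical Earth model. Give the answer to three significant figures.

For Mercator, h = k = sec φ (a conformal cylindrical projection has a single point scale, 1/cos φ).
Areal scale = k² = sec²φ = 1/cos²(31.2°) = 1/0.8554² = 1.367.
True area = apparent / (areal scale) = 170000 / 1.367 ≈ 124000 km².

124000 km²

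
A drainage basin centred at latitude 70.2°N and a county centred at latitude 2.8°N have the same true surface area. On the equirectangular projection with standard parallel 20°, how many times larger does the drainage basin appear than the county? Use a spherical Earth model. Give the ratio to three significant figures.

With standard parallel φ₀ = 20°, the equirectangular projection gives x = Rλ cos φ₀, y = Rφ, so h = 1 and k = cos 20° / cos φ.
Areal scale at 70.2°: h·k = 1.000 × 2.774 = 2.774.
Areal scale at 2.8°: h·k = 1.000 × 0.9408 = 0.9408.
Ratio = 2.774/0.9408 ≈ 2.95.

2.95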